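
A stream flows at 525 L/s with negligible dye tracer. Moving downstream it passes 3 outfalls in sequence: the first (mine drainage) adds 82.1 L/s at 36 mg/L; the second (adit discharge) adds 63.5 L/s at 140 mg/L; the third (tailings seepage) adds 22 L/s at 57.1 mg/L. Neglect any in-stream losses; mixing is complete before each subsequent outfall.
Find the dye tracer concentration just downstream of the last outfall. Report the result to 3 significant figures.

Outfall 1: combined Q = 607.1 L/s; C = (525.0·0 + 82.10·36.00)/607.1 = 4.868 mg/L.
Outfall 2: combined Q = 670.6 L/s; C = (607.1·4.868 + 63.50·140.0)/670.6 = 17.66 mg/L.
Outfall 3: combined Q = 692.6 L/s; C = (670.6·17.66 + 22.00·57.10)/692.6 = 18.92 mg/L.

18.9 mg/L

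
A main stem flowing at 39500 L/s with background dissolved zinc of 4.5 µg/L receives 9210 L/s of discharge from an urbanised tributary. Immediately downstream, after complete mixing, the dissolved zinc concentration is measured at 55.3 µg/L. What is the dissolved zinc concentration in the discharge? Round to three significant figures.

273 µg/L

Mass balance: 39500·4.500 + 9210·Cₑ = 48710·55.30
→ Cₑ = (48710·55.30 − 39500·4.500) / 9210 = 273.2 µg/L.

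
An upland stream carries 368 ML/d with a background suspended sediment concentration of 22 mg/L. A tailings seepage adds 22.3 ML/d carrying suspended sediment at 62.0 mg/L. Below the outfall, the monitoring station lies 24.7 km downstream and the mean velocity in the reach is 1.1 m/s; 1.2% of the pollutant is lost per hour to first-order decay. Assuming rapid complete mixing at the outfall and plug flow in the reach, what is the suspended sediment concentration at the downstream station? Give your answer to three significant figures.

22.5 mg/L

Conservation of mass: C = (368.0·22.00 + 22.30·62.00) / 390.3 = 9479/390.3 = 24.29 mg/L.
Travel time t = 24.7·1000 / 1.1 = 22450 s = 6.237 h.
1.2%/h lost → k = −ln(1 − 0.012) = 0.01207 h⁻¹.
Decay over the reach: 24.29·exp(−kt) = 24.29·0.9275 = 22.52 mg/L.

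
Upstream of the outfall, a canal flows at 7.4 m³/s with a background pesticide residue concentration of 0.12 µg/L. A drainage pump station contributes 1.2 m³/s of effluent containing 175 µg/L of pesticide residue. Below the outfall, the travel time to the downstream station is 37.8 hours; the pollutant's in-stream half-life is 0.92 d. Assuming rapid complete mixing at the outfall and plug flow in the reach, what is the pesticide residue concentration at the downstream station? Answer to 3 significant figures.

7.49 µg/L

After mixing, C = (7.400·0.1200 + 1.200·175.0) / 8.600 = 210.9/8.600 = 24.52 µg/L.
Half-life 0.92 d → k = ln 2 / 0.92 = 0.7534 d⁻¹.
After decay, C = 24.52 × e^(−kt) = 24.52 × 0.3052 = 7.485 µg/L.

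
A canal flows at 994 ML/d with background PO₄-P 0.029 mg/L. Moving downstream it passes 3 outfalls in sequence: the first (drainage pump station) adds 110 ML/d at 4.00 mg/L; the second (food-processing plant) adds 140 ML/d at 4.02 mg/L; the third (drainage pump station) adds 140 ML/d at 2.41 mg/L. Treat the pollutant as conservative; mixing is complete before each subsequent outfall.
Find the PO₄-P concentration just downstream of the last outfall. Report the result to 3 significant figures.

Below outfall 1: Q → 1104 ML/d, C = (994.0·0.02900 + 110.0·4.000)/1104 = 0.4247 mg/L.
Below outfall 2: Q → 1244 ML/d, C = (1104·0.4247 + 140.0·4.020)/1244 = 0.8293 mg/L.
Below outfall 3: Q → 1384 ML/d, C = (1244·0.8293 + 140.0·2.410)/1384 = 0.9892 mg/L.

0.989 mg/L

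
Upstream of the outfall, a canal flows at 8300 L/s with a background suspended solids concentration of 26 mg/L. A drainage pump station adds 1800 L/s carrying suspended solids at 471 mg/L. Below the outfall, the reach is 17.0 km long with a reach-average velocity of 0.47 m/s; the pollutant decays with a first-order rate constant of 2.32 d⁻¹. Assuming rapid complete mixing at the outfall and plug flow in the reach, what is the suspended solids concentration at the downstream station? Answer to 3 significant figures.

After mixing, C = (8300·26.00 + 1800·471.0) / 10100 = 1064000/10100 = 105.3 mg/L.
Travel time t = 17.0·1000 / 0.47 = 36170 s = 10.05 h.
After decay, C = 105.3 × e^(−kt) = 105.3 × 0.3786 = 39.87 mg/L.

39.9 mg/L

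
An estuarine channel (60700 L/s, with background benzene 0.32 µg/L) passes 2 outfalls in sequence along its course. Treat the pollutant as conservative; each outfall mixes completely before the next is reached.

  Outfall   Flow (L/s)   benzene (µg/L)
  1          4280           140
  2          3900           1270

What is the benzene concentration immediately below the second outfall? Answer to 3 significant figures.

After outfall 1: Q = 60700 + 4280 = 64980 L/s; C = (60700·0.3200 + 4280·140.0)/64980 = 9.520 µg/L.
After outfall 2: Q = 64980 + 3900 = 68880 L/s; C = (64980·9.520 + 3900·1270)/68880 = 80.89 µg/L.

80.9 µg/L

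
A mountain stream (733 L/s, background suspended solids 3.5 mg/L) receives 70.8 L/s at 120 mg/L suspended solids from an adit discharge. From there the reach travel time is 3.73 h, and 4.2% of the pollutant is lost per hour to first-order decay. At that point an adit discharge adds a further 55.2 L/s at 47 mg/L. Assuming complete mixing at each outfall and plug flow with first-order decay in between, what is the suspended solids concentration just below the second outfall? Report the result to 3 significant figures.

After mixing, C = (733.0·3.500 + 70.80·120.0) / 803.8 = 11060/803.8 = 13.76 mg/L; combined flow 803.8 L/s.
4.2%/h lost → k = −ln(1 − 0.042) = 0.04291 h⁻¹.
Applying C = C₀e^(−kt): 13.76 × 0.8521 = 11.73 mg/L.
At the second outfall, C = (803.8·11.73 + 55.20·47.00) / (803.8 + 55.20) = 13.99 mg/L.

14.0 mg/L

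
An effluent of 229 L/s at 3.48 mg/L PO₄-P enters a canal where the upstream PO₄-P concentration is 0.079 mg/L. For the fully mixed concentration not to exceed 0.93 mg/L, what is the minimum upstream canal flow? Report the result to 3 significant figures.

Set C_mix = 0.93: (Q·0.07900 + 229.0·3.480) / (Q + 229.0) = 0.93
→ Q = 229.0·(3.480 − 0.93)/(0.93 − 0.07900) = 686.2 L/s.

686 L/s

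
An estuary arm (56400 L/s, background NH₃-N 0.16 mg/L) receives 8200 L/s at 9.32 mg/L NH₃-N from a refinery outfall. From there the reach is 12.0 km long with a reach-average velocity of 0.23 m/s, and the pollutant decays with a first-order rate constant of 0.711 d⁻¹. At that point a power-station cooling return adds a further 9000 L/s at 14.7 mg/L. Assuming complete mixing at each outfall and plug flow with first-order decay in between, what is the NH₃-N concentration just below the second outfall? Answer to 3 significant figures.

2.55 mg/L

Mass balance: C = (56400·0.1600 + 8200·9.320) / 64600 = 85450/64600 = 1.323 mg/L; combined flow 64600 L/s.
Travel time t = 12.0·1000 / 0.23 = 52170 s = 14.49 h.
First-order decay: C = 1.323·exp(−k·t) = 1.323·0.6509 = 0.8610 mg/L.
At the second outfall, C = (64600·0.8610 + 9000·14.70) / (64600 + 9000) = 2.553 mg/L.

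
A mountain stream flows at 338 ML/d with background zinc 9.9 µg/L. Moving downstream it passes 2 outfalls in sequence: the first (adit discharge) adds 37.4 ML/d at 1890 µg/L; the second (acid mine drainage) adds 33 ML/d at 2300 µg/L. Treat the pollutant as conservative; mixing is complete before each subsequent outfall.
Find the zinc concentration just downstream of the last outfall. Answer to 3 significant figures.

367 µg/L

Outfall 1: combined Q = 375.4 ML/d; C = (338.0·9.900 + 37.40·1890)/375.4 = 197.2 µg/L.
Outfall 2: combined Q = 408.4 ML/d; C = (375.4·197.2 + 33.00·2300)/408.4 = 367.1 µg/L.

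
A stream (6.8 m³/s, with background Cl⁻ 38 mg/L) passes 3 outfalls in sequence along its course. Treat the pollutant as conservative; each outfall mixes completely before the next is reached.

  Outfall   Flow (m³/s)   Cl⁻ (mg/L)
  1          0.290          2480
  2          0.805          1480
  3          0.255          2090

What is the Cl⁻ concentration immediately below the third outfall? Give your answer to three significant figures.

332 mg/L

Below outfall 1: Q → 7.090 m³/s, C = (6.800·38.00 + 0.2900·2480)/7.090 = 137.9 mg/L.
Below outfall 2: Q → 7.895 m³/s, C = (7.090·137.9 + 0.8050·1480)/7.895 = 274.7 mg/L.
Below outfall 3: Q → 8.150 m³/s, C = (7.895·274.7 + 0.2550·2090)/8.150 = 331.5 mg/L.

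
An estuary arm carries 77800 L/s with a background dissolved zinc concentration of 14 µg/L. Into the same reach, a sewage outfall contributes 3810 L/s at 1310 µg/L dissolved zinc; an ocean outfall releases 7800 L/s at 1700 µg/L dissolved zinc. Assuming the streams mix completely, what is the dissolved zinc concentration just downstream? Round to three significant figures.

After mixing, C = (77800·14.00 + 3810·1310 + 7800·1700) / 89410 = 19340000/89410 = 216.3 µg/L.

216 µg/L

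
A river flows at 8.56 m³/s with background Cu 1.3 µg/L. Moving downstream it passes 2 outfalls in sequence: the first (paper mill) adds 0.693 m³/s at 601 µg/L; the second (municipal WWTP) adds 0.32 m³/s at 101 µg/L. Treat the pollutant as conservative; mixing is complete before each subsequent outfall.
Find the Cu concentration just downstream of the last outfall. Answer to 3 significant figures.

After outfall 1: Q = 8.560 + 0.6930 = 9.253 m³/s; C = (8.560·1.300 + 0.6930·601.0)/9.253 = 46.21 µg/L.
After outfall 2: Q = 9.253 + 0.3200 = 9.573 m³/s; C = (9.253·46.21 + 0.3200·101.0)/9.573 = 48.05 µg/L.

48.0 µg/L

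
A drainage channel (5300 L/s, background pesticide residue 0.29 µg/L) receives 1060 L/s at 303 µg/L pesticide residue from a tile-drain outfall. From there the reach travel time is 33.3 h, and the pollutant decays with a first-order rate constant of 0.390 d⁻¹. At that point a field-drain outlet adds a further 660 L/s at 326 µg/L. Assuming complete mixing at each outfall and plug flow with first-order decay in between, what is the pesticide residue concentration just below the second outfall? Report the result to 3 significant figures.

57.4 µg/L

After mixing, C = (5300·0.2900 + 1060·303.0) / 6360 = 322700/6360 = 50.74 µg/L; combined flow 6360 L/s.
After decay, C = 50.74 × e^(−kt) = 50.74 × 0.5821 = 29.54 µg/L.
At the second outfall, C = (6360·29.54 + 660.0·326.0) / (6360 + 660.0) = 57.41 µg/L.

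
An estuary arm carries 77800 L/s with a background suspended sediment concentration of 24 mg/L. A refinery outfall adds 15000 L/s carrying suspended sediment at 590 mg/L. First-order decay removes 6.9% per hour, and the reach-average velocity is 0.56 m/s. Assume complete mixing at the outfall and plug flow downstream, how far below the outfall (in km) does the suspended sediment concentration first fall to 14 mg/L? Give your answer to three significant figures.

59.5 km

After mixing, C = (77800·24.00 + 15000·590.0) / 92800 = 10720000/92800 = 115.5 mg/L.
6.9%/h lost → k = −ln(1 − 0.069) = 0.07150 h⁻¹.
Set 115.5·exp(−k·t) = 14 → t = ln(115.5/14)/k = 106200 s = 29.51 h.
Distance = v·t = 0.56·106200 = 59500 m = 59.50 km.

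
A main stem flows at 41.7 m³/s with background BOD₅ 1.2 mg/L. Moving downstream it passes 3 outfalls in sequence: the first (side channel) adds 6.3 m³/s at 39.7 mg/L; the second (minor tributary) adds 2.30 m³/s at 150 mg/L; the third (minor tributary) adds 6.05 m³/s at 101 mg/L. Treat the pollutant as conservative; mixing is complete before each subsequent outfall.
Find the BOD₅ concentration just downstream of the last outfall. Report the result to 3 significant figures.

22.3 mg/L

Below outfall 1: Q → 48.00 m³/s, C = (41.70·1.200 + 6.300·39.70)/48.00 = 6.253 mg/L.
Below outfall 2: Q → 50.30 m³/s, C = (48.00·6.253 + 2.300·150.0)/50.30 = 12.83 mg/L.
Below outfall 3: Q → 56.35 m³/s, C = (50.30·12.83 + 6.050·101.0)/56.35 = 22.29 mg/L.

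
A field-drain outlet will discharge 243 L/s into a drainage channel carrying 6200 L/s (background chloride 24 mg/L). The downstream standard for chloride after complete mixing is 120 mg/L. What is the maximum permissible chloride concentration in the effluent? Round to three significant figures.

2570 mg/L

At the limit, (Qr·Cr + Qe·Cₑ)/(Qr + Qe) = 120:
Cₑ = (6443·120 − 6200·24.00) / 243.0 = 2569 mg/L.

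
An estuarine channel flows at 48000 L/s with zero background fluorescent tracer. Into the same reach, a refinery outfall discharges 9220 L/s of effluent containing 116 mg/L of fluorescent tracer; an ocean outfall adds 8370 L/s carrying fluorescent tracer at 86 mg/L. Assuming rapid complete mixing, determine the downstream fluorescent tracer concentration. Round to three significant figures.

27.3 mg/L

Conservation of mass: C = (48000·0 + 9220·116.0 + 8370·86.00) / 65590 = 1789000/65590 = 27.28 mg/L.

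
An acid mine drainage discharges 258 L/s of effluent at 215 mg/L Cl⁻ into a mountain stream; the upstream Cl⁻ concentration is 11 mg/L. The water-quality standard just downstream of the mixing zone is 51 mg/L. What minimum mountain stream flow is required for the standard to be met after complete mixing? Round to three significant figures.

Set C_mix = 51: (Q·11.00 + 258.0·215.0) / (Q + 258.0) = 51
→ Q = 258.0·(215.0 − 51)/(51 − 11.00) = 1058 L/s.

1060 L/s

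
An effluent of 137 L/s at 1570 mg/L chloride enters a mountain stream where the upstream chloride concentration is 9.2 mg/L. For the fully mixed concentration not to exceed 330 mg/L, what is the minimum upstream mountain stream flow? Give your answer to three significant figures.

530 L/s

Set C_mix = 330: (Q·9.200 + 137.0·1570) / (Q + 137.0) = 330
→ Q = 137.0·(1570 − 330)/(330 − 9.200) = 529.6 L/s.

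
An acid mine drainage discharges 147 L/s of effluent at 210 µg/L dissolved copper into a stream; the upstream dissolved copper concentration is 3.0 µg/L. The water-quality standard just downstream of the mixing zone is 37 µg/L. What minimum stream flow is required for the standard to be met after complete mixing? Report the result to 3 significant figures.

748 L/s

Set C_mix = 37: (Q·3.000 + 147.0·210.0) / (Q + 147.0) = 37
→ Q = 147.0·(210.0 − 37)/(37 − 3.000) = 748.0 L/s.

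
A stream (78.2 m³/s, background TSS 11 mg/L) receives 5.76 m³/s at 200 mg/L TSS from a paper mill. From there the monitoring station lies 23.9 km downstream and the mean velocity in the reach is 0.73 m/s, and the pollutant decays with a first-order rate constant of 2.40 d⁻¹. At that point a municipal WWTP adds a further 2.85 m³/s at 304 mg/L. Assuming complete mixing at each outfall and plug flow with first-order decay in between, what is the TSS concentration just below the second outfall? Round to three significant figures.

Mixed concentration C = ΣQC/ΣQ = (78.20·11.00 + 5.760·200.0) / 83.96 = 2012/83.96 = 23.97 mg/L; combined flow 83.96 m³/s.
Travel time t = 23.9·1000 / 0.73 = 32740 s = 9.094 h.
First-order decay: C = 23.97·exp(−k·t) = 23.97·0.4028 = 9.652 mg/L.
Second outfall: C = (83.96·9.652 + 2.850·304.0)/86.81 = 19.32 mg/L.

19.3 mg/L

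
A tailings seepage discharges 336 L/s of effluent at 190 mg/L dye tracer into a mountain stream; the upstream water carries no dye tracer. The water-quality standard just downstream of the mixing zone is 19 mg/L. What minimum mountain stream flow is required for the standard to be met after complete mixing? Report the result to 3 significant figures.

Set C_mix = 19: (Q·0 + 336.0·190.0) / (Q + 336.0) = 19
→ Q = 336.0·(190.0 − 19)/(19 − 0) = 3024 L/s.

3020 L/s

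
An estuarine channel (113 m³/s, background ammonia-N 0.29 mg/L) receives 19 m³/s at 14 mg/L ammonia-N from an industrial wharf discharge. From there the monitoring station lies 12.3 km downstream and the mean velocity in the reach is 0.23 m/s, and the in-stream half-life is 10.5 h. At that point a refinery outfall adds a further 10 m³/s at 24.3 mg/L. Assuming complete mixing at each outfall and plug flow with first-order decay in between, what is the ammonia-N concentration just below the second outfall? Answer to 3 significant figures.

Conservation of mass: C = (113.0·0.2900 + 19.00·14.00) / 132.0 = 298.8/132.0 = 2.263 mg/L; combined flow 132.0 m³/s.
Travel time t = 12.3·1000 / 0.23 = 53480 s = 14.86 h.
Half-life 10.5 h → k = ln 2 / 10.5 = 0.06601 h⁻¹ = 1.584 d⁻¹.
Decay over the reach: 2.263·exp(−kt) = 2.263·0.3751 = 0.8489 mg/L.
At the second outfall, C = (132.0·0.8489 + 10.00·24.30) / (132.0 + 10.00) = 2.500 mg/L.

2.50 mg/L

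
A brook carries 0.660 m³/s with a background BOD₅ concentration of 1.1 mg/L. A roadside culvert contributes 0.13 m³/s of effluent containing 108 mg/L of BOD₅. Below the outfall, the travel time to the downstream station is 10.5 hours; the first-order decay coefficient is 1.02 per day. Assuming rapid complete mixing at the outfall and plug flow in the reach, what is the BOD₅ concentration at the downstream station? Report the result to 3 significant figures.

12.0 mg/L

Conservation of mass: C = (0.6600·1.100 + 0.1300·108.0) / 0.7900 = 14.77/0.7900 = 18.69 mg/L.
Decay over the reach: 18.69·exp(−kt) = 18.69·0.6400 = 11.96 mg/L.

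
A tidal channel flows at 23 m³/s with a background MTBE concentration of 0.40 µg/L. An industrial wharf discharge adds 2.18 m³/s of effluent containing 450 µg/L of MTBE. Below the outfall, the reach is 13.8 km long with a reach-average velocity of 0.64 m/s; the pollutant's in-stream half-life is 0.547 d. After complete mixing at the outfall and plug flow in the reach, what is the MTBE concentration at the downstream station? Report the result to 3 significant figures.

Flow-weighted average: C = (23.00·0.4000 + 2.180·450.0) / 25.18 = 990.2/25.18 = 39.32 µg/L.
Travel time t = 13.8·1000 / 0.64 = 21560 s = 5.990 h.
Half-life 0.547 d → k = ln 2 / 0.547 = 1.267 d⁻¹.
First-order decay: C = 39.32·exp(−k·t) = 39.32·0.7289 = 28.66 µg/L.

28.7 µg/L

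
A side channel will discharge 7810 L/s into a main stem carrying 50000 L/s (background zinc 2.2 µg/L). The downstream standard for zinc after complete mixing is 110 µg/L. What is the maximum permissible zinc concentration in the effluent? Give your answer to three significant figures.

At the limit, (Qr·Cr + Qe·Cₑ)/(Qr + Qe) = 110:
Cₑ = (57810·110 − 50000·2.200) / 7810 = 800.1 µg/L.

800 µg/L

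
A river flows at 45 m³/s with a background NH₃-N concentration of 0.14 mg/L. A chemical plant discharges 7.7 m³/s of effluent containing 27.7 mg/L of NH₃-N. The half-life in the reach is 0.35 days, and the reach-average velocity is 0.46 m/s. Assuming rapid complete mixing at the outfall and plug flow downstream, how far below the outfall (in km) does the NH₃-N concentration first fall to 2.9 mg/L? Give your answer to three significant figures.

Mixed concentration C = ΣQC/ΣQ = (45.00·0.1400 + 7.700·27.70) / 52.70 = 219.6/52.70 = 4.167 mg/L.
Half-life 0.35 d → k = ln 2 / 0.35 = 1.980 d⁻¹.
Set 4.167·exp(−k·t) = 2.9 → t = ln(4.167/2.9)/k = 15810 s = 4.392 h.
Distance = v·t = 0.46·15810 = 7274 m = 7.274 km.

7.27 km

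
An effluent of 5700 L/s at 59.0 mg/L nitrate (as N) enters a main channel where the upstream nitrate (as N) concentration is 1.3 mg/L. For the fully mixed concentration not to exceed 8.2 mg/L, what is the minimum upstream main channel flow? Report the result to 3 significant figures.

42000 L/s

Set C_mix = 8.2: (Q·1.300 + 5700·59.00) / (Q + 5700) = 8.2
→ Q = 5700·(59.00 − 8.2)/(8.2 − 1.300) = 41970 L/s.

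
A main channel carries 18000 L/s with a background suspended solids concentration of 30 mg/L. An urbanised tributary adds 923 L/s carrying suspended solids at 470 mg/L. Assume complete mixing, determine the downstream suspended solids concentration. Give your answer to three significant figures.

51.5 mg/L

Mass balance: C = (18000·30.00 + 923.0·470.0) / 18920 = 973800/18920 = 51.46 mg/L.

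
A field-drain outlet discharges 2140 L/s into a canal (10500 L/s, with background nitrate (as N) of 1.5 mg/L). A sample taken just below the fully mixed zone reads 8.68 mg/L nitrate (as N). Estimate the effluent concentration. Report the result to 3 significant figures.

43.9 mg/L

Mass balance: 10500·1.500 + 2140·Cₑ = 12640·8.680
→ Cₑ = (12640·8.680 − 10500·1.500) / 2140 = 43.91 mg/L.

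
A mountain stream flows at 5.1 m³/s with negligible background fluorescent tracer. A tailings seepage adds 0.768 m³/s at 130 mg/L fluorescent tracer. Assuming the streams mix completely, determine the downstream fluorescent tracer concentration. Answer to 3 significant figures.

17.0 mg/L

Mixed concentration C = ΣQC/ΣQ = (5.100·0 + 0.7680·130.0) / 5.868 = 99.84/5.868 = 17.01 mg/L.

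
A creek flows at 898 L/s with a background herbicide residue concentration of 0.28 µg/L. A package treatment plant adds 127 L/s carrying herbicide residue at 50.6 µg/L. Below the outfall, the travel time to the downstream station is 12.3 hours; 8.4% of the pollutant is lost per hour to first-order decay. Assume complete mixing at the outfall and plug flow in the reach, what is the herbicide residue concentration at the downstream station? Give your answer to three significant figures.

2.21 µg/L

After mixing, C = (898.0·0.2800 + 127.0·50.60) / 1025 = 6678/1025 = 6.515 µg/L.
8.4%/h lost → k = −ln(1 − 0.084) = 0.08774 h⁻¹.
Applying C = C₀e^(−kt): 6.515 × 0.3399 = 2.214 µg/L.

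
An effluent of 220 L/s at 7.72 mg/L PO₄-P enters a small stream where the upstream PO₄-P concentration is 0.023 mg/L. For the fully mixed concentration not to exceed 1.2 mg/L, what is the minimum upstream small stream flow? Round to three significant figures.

1220 L/s

Set C_mix = 1.2: (Q·0.02300 + 220.0·7.720) / (Q + 220.0) = 1.2
→ Q = 220.0·(7.720 − 1.2)/(1.2 − 0.02300) = 1219 L/s.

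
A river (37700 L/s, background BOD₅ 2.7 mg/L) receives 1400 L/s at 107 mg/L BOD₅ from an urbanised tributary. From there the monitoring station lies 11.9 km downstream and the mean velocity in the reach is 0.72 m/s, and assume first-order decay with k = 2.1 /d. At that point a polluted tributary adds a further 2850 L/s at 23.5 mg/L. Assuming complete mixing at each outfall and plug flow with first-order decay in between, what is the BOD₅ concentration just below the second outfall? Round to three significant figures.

After mixing, C = (37700·2.700 + 1400·107.0) / 39100 = 251600/39100 = 6.435 mg/L; combined flow 39100 L/s.
Travel time t = 11.9·1000 / 0.72 = 16530 s = 4.591 h.
After decay, C = 6.435 × e^(−kt) = 6.435 × 0.6692 = 4.306 mg/L.
Second outfall: C = (39100·4.306 + 2850·23.50)/41950 = 5.610 mg/L.

5.61 mg/L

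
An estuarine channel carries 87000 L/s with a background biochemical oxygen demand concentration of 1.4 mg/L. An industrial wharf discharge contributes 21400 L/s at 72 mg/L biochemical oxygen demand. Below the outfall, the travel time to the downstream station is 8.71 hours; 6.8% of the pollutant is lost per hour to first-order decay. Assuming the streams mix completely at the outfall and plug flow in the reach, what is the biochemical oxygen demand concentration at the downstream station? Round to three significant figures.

Conservation of mass: C = (87000·1.400 + 21400·72.00) / 108400 = 1663000/108400 = 15.34 mg/L.
6.8%/h lost → k = −ln(1 − 0.068) = 0.07042 h⁻¹.
Applying C = C₀e^(−kt): 15.34 × 0.5415 = 8.306 mg/L.

8.31 mg/L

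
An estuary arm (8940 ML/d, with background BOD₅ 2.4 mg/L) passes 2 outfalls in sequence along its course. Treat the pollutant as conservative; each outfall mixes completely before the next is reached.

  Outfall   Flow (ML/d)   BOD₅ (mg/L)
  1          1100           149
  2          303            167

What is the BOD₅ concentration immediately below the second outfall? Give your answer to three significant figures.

Outfall 1: combined Q = 10040 ML/d; C = (8940·2.400 + 1100·149.0)/10040 = 18.46 mg/L.
Outfall 2: combined Q = 10340 ML/d; C = (10040·18.46 + 303.0·167.0)/10340 = 22.81 mg/L.

22.8 mg/L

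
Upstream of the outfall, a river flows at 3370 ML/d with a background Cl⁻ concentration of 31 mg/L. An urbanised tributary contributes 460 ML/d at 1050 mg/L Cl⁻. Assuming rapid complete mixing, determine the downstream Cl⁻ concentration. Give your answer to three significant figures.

Flow-weighted average: C = (3370·31.00 + 460.0·1050) / 3830 = 587500/3830 = 153.4 mg/L.

153 mg/L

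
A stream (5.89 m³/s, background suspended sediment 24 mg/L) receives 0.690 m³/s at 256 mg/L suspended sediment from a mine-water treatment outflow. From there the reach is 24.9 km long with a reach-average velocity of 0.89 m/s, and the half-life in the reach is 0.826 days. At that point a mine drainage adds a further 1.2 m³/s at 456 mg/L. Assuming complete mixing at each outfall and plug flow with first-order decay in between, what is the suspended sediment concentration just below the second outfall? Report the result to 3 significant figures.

Mixed concentration C = ΣQC/ΣQ = (5.890·24.00 + 0.6900·256.0) / 6.580 = 318.0/6.580 = 48.33 mg/L; combined flow 6.580 m³/s.
Travel time t = 24.9·1000 / 0.89 = 27980 s = 7.772 h.
Half-life 0.826 d → k = ln 2 / 0.826 = 0.8392 d⁻¹.
Decay over the reach: 48.33·exp(−kt) = 48.33·0.7621 = 36.83 mg/L.
At the second outfall, C = (6.580·36.83 + 1.200·456.0) / (6.580 + 1.200) = 101.5 mg/L.

101 mg/L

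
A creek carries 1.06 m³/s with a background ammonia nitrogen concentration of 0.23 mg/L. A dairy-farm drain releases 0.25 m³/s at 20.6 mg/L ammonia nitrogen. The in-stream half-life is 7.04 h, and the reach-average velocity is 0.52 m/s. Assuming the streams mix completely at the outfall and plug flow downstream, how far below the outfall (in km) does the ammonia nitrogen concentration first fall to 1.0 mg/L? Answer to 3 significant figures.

Mass balance: C = (1.060·0.2300 + 0.2500·20.60) / 1.310 = 5.394/1.310 = 4.117 mg/L.
Half-life 7.04 h → k = ln 2 / 7.04 = 0.09846 h⁻¹ = 2.363 d⁻¹.
Set 4.117·exp(−k·t) = 1.0 → t = ln(4.117/1.0)/k = 51750 s = 14.37 h.
Distance = v·t = 0.52·51750 = 26910 m = 26.91 km.

26.9 km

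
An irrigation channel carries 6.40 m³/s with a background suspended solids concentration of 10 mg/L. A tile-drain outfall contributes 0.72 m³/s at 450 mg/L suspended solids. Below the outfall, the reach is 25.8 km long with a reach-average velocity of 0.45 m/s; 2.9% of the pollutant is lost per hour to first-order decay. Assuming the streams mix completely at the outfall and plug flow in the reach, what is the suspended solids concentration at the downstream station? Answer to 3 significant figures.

Conservation of mass: C = (6.400·10.00 + 0.7200·450.0) / 7.120 = 388.0/7.120 = 54.49 mg/L.
Travel time t = 25.8·1000 / 0.45 = 57330 s = 15.93 h.
2.9%/h lost → k = −ln(1 − 0.029) = 0.02943 h⁻¹.
First-order decay: C = 54.49·exp(−k·t) = 54.49·0.6258 = 34.10 mg/L.

34.1 mg/L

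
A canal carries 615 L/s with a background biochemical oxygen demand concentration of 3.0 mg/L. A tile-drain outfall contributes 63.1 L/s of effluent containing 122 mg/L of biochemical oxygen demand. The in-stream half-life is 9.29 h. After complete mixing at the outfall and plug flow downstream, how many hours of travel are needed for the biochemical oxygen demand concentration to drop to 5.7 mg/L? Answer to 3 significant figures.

Flow-weighted average: C = (615.0·3.000 + 63.10·122.0) / 678.1 = 9543/678.1 = 14.07 mg/L.
Half-life 9.29 h → k = ln 2 / 9.29 = 0.07461 h⁻¹ = 1.791 d⁻¹.
14.07·exp(−k·t) = 5.7 → t = ln(14.07/5.7)/k = 43610 s = 12.11 h.

12.1 h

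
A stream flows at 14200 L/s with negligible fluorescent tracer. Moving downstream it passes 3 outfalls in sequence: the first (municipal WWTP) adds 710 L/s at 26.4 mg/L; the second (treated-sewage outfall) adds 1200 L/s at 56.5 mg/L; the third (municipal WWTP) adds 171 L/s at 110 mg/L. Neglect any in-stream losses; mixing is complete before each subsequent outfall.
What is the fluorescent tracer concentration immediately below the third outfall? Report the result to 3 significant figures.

Outfall 1: combined Q = 14910 L/s; C = (14200·0 + 710.0·26.40)/14910 = 1.257 mg/L.
Outfall 2: combined Q = 16110 L/s; C = (14910·1.257 + 1200·56.50)/16110 = 5.372 mg/L.
Outfall 3: combined Q = 16280 L/s; C = (16110·5.372 + 171.0·110.0)/16280 = 6.471 mg/L.

6.47 mg/L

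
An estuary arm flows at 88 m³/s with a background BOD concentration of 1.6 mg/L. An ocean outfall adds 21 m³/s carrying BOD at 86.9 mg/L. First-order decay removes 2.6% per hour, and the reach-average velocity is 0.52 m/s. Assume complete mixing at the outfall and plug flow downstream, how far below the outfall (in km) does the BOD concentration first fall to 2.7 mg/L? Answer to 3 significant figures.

135 km

Flow-weighted average: C = (88.00·1.600 + 21.00·86.90) / 109.0 = 1966/109.0 = 18.03 mg/L.
2.6%/h lost → k = −ln(1 − 0.026) = 0.02634 h⁻¹.
Set 18.03·exp(−k·t) = 2.7 → t = ln(18.03/2.7)/k = 259500 s = 72.08 h.
Distance = v·t = 0.52·259500 = 134900 m = 134.9 km.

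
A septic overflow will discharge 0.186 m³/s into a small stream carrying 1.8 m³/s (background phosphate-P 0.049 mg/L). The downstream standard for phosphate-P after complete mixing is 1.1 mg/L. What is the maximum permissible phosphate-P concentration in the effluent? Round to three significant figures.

11.3 mg/L

At the limit, (Qr·Cr + Qe·Cₑ)/(Qr + Qe) = 1.1:
Cₑ = (1.986·1.1 − 1.800·0.04900) / 0.1860 = 11.27 mg/L.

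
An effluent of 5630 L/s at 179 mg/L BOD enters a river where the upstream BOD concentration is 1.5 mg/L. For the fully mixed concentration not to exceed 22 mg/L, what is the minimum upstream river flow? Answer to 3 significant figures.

Set C_mix = 22: (Q·1.500 + 5630·179.0) / (Q + 5630) = 22
→ Q = 5630·(179.0 − 22)/(22 − 1.500) = 43120 L/s.

43100 L/s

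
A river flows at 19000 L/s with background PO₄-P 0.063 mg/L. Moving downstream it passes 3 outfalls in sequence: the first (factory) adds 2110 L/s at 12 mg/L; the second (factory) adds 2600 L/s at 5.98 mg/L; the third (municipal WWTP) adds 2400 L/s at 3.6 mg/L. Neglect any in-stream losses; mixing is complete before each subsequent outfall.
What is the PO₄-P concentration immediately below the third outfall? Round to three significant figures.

After outfall 1: Q = 19000 + 2110 = 21110 L/s; C = (19000·0.06300 + 2110·12.00)/21110 = 1.256 mg/L.
After outfall 2: Q = 21110 + 2600 = 23710 L/s; C = (21110·1.256 + 2600·5.980)/23710 = 1.774 mg/L.
After outfall 3: Q = 23710 + 2400 = 26110 L/s; C = (23710·1.774 + 2400·3.600)/26110 = 1.942 mg/L.

1.94 mg/L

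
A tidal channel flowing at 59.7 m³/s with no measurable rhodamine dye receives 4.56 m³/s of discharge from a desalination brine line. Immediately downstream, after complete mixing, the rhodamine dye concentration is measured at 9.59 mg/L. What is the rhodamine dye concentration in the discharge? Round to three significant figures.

135 mg/L

Mass balance: 59.70·0 + 4.560·Cₑ = 64.26·9.590
→ Cₑ = (64.26·9.590 − 59.70·0) / 4.560 = 135.1 mg/L.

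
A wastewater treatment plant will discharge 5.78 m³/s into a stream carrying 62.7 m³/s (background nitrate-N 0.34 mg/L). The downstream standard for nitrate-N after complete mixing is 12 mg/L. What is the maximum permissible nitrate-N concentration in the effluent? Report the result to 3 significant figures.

At the limit, (Qr·Cr + Qe·Cₑ)/(Qr + Qe) = 12:
Cₑ = (68.48·12 − 62.70·0.3400) / 5.780 = 138.5 mg/L.

138 mg/L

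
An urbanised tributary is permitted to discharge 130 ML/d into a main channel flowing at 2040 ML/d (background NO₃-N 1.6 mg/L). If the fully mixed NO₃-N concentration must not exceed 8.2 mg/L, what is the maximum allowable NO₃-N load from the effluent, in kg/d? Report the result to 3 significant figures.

Mass balance at the limit: 2040·1.600 + 130.0·Cₑ = 2170·8.2 → Cₑ = 111.8 mg/L.
130.0 ML/d = 1.505 m³/s. Load = 1.505 m³/s × 111.8 g/m³ × 86 400 s/d = 14530 kg/d.

14500 kg/d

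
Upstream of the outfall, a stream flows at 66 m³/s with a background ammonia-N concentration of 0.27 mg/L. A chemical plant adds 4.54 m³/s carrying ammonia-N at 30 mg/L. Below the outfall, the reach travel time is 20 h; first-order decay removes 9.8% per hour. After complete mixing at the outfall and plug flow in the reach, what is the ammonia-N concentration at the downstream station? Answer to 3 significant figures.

Flow-weighted average: C = (66.00·0.2700 + 4.540·30.00) / 70.54 = 154.0/70.54 = 2.183 mg/L.
9.8%/h lost → k = −ln(1 − 0.098) = 0.1031 h⁻¹.
Decay over the reach: 2.183·exp(−kt) = 2.183·0.1271 = 0.2775 mg/L.

0.278 mg/L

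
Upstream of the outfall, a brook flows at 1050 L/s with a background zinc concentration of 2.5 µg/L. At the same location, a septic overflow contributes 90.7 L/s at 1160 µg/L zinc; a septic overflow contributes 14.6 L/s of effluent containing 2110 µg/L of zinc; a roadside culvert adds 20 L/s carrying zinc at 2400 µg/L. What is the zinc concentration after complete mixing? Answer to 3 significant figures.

Conservation of mass: C = (1050·2.500 + 90.70·1160 + 14.60·2110 + 20.00·2400) / 1175 = 186600/1175 = 158.8 µg/L.

159 µg/L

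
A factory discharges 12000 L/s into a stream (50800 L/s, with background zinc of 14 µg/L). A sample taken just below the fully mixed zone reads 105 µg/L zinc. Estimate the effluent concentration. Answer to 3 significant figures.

490 µg/L

Mass balance: 50800·14.00 + 12000·Cₑ = 62800·105.0
→ Cₑ = (62800·105.0 − 50800·14.00) / 12000 = 490.2 µg/L.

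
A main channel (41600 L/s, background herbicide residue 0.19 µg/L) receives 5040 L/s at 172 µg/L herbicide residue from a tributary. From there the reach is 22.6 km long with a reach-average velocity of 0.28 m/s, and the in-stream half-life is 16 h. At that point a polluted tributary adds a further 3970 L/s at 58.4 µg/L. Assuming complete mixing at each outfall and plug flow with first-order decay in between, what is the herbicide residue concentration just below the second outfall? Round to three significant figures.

11.1 µg/L

After mixing, C = (41600·0.1900 + 5040·172.0) / 46640 = 874800/46640 = 18.76 µg/L; combined flow 46640 L/s.
Travel time t = 22.6·1000 / 0.28 = 80710 s = 22.42 h.
Half-life 16 h → k = ln 2 / 16 = 0.04332 h⁻¹ = 1.040 d⁻¹.
First-order decay: C = 18.76·exp(−k·t) = 18.76·0.3786 = 7.101 µg/L.
Second outfall: C = (46640·7.101 + 3970·58.40)/50610 = 11.12 µg/L.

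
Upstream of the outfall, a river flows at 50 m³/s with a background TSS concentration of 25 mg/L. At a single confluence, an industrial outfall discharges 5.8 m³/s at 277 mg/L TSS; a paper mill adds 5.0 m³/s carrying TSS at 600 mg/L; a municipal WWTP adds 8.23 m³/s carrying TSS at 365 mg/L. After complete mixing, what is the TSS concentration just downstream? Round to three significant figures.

Conservation of mass: C = (50.00·25.00 + 5.800·277.0 + 5.000·600.0 + 8.230·365.0) / 69.03 = 8861/69.03 = 128.4 mg/L.

128 mg/L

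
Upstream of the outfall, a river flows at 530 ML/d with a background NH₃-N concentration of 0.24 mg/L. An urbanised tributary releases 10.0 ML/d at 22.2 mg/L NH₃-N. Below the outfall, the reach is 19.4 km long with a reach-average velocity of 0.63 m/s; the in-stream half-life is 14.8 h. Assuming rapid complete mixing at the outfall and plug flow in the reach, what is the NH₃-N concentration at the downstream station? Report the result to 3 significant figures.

0.433 mg/L

Flow-weighted average: C = (530.0·0.2400 + 10.00·22.20) / 540.0 = 349.2/540.0 = 0.6467 mg/L.
Travel time t = 19.4·1000 / 0.63 = 30790 s = 8.554 h.
Half-life 14.8 h → k = ln 2 / 14.8 = 0.04683 h⁻¹ = 1.124 d⁻¹.
After decay, C = 0.6467 × e^(−kt) = 0.6467 × 0.6699 = 0.4332 mg/L.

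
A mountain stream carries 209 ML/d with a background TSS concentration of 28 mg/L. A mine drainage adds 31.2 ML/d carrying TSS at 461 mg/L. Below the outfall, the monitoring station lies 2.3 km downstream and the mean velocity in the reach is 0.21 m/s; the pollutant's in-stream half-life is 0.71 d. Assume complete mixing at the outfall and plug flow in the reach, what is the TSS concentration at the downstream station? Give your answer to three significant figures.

74.4 mg/L

Mass balance: C = (209.0·28.00 + 31.20·461.0) / 240.2 = 20240/240.2 = 84.24 mg/L.
Travel time t = 2.3·1000 / 0.21 = 10950 s = 3.042 h.
Half-life 0.71 d → k = ln 2 / 0.71 = 0.9763 d⁻¹.
Applying C = C₀e^(−kt): 84.24 × 0.8836 = 74.44 mg/L.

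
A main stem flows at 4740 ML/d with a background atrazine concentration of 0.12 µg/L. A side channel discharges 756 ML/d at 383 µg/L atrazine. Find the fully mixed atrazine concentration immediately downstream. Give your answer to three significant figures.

Mass balance: C = (4740·0.1200 + 756.0·383.0) / 5496 = 290100/5496 = 52.79 µg/L.

52.8 µg/L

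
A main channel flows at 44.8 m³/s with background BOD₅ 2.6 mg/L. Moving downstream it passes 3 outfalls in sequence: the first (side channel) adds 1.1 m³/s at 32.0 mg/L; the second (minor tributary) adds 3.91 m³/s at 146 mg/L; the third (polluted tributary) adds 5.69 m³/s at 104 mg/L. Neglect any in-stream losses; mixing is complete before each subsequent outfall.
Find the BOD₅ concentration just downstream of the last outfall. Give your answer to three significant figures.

23.7 mg/L

Outfall 1: combined Q = 45.90 m³/s; C = (44.80·2.600 + 1.100·32.00)/45.90 = 3.305 mg/L.
Outfall 2: combined Q = 49.81 m³/s; C = (45.90·3.305 + 3.910·146.0)/49.81 = 14.51 mg/L.
Outfall 3: combined Q = 55.50 m³/s; C = (49.81·14.51 + 5.690·104.0)/55.50 = 23.68 mg/L.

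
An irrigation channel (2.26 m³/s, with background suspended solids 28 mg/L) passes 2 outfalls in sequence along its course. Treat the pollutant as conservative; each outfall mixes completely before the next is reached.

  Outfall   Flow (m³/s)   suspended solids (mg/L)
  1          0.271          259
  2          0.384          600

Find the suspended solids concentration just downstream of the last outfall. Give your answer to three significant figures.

After outfall 1: Q = 2.260 + 0.2710 = 2.531 m³/s; C = (2.260·28.00 + 0.2710·259.0)/2.531 = 52.73 mg/L.
After outfall 2: Q = 2.531 + 0.3840 = 2.915 m³/s; C = (2.531·52.73 + 0.3840·600.0)/2.915 = 124.8 mg/L.

125 mg/L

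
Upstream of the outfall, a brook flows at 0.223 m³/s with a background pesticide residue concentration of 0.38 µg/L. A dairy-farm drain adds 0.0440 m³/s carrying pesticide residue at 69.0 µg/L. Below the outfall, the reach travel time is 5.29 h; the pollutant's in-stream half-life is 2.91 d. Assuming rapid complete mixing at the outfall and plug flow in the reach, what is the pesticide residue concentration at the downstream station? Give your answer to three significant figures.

Conservation of mass: C = (0.2230·0.3800 + 0.04400·69.00) / 0.2670 = 3.121/0.2670 = 11.69 µg/L.
Half-life 2.91 d → k = ln 2 / 2.91 = 0.2382 d⁻¹.
First-order decay: C = 11.69·exp(−k·t) = 11.69·0.9489 = 11.09 µg/L.

11.1 µg/L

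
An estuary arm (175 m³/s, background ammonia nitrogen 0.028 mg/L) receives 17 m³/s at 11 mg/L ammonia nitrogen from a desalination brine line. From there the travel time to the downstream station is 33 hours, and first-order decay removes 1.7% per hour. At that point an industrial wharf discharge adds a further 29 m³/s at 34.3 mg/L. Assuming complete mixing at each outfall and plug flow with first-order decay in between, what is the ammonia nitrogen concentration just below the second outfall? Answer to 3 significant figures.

Flow-weighted average: C = (175.0·0.02800 + 17.00·11.00) / 192.0 = 191.9/192.0 = 0.9995 mg/L; combined flow 192.0 m³/s.
1.7%/h lost → k = −ln(1 − 0.017) = 0.01715 h⁻¹.
Decay over the reach: 0.9995·exp(−kt) = 0.9995·0.5679 = 0.5676 mg/L.
At the second outfall, C = (192.0·0.5676 + 29.00·34.30) / (192.0 + 29.00) = 4.994 mg/L.

4.99 mg/L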